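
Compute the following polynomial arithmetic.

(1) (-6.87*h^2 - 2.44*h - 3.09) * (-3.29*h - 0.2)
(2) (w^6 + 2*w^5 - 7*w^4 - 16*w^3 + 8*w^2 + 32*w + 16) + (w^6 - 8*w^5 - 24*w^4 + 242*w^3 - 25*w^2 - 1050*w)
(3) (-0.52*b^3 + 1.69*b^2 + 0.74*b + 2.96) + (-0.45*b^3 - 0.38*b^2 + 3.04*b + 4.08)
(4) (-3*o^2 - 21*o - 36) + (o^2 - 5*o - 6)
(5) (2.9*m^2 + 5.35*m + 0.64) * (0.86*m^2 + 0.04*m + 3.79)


(1) = 22.6023*h^3 + 9.4016*h^2 + 10.6541*h + 0.618
(2) = 2*w^6 - 6*w^5 - 31*w^4 + 226*w^3 - 17*w^2 - 1018*w + 16
(3) = -0.97*b^3 + 1.31*b^2 + 3.78*b + 7.04
(4) = -2*o^2 - 26*o - 42
(5) = 2.494*m^4 + 4.717*m^3 + 11.7554*m^2 + 20.3021*m + 2.4256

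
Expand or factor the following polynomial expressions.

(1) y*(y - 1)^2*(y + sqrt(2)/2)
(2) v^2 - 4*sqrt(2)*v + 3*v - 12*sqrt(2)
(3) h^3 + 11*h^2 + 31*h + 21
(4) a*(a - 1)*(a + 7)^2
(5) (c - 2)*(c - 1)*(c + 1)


(1) = y^4 - 2*y^3 + sqrt(2)*y^3/2 - sqrt(2)*y^2 + y^2 + sqrt(2)*y/2
(2) = (v + 3)*(v - 4*sqrt(2))
(3) = (h + 1)*(h + 3)*(h + 7)
(4) = a^4 + 13*a^3 + 35*a^2 - 49*a
(5) = c^3 - 2*c^2 - c + 2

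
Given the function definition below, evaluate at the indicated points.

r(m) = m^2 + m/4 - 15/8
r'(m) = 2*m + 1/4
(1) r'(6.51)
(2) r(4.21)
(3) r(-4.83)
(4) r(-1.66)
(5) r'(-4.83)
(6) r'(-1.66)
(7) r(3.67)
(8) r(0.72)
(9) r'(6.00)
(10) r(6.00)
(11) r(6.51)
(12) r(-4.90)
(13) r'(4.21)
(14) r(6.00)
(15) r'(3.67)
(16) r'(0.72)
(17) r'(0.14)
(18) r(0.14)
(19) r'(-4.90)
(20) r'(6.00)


(1) = 13.27
(2) = 16.90
(3) = 20.25
(4) = 0.47
(5) = -9.41
(6) = -3.07
(7) = 12.51
(8) = -1.18
(9) = 12.25
(10) = 35.62
(11) = 42.13
(12) = 20.91
(13) = 8.67
(14) = 35.62
(15) = 7.59
(16) = 1.69
(17) = 0.53
(18) = -1.82
(19) = -9.55
(20) = 12.25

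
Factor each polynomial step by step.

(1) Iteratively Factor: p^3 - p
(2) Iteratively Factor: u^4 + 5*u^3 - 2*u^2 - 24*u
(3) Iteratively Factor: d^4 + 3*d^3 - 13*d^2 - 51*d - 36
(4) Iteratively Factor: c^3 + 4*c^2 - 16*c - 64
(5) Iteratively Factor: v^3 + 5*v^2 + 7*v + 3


(1) = (p - 1)*(p^2 + p) = p*(p - 1)*(p + 1)
(2) = (u + 4)*(u^3 + u^2 - 6*u) = (u - 2)*(u + 4)*(u^2 + 3*u) = u*(u - 2)*(u + 4)*(u + 3)
(3) = (d + 3)*(d^3 - 13*d - 12) = (d + 3)^2*(d^2 - 3*d - 4) = (d - 4)*(d + 3)^2*(d + 1)
(4) = (c + 4)*(c^2 - 16) = (c + 4)^2*(c - 4)
(5) = (v + 3)*(v^2 + 2*v + 1) = (v + 1)*(v + 3)*(v + 1)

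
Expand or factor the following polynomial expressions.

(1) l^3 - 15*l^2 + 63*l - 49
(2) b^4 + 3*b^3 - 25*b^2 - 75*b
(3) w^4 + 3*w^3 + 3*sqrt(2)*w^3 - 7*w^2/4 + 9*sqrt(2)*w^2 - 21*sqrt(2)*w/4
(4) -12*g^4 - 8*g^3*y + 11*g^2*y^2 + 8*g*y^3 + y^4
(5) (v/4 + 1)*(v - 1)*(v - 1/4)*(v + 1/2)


(1) = (l - 7)^2*(l - 1)
(2) = b*(b - 5)*(b + 3)*(b + 5)
(3) = w*(w - 1/2)*(w + 7/2)*(w + 3*sqrt(2))
(4) = (-g + y)*(g + y)*(2*g + y)*(6*g + y)
(5) = v^4/4 + 13*v^3/16 - 27*v^2/32 - 11*v/32 + 1/8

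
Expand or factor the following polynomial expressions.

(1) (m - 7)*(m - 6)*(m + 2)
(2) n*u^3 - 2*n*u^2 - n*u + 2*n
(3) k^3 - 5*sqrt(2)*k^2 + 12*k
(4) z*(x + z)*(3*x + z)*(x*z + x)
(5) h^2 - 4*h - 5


(1) = m^3 - 11*m^2 + 16*m + 84
(2) = (u - 2)*(u - 1)*(n*u + n)
(3) = k*(k - 3*sqrt(2))*(k - 2*sqrt(2))
(4) = 3*x^3*z^2 + 3*x^3*z + 4*x^2*z^3 + 4*x^2*z^2 + x*z^4 + x*z^3
(5) = (h - 5)*(h + 1)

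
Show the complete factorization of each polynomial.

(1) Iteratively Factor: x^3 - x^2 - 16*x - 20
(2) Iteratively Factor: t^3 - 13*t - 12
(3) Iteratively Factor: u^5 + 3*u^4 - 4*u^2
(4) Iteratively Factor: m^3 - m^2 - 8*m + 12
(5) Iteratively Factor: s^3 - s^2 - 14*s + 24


(1) = (x + 2)*(x^2 - 3*x - 10) = (x - 5)*(x + 2)*(x + 2)
(2) = (t + 3)*(t^2 - 3*t - 4) = (t - 4)*(t + 3)*(t + 1)
(3) = (u)*(u^4 + 3*u^3 - 4*u) = u*(u + 2)*(u^3 + u^2 - 2*u) = u*(u + 2)^2*(u^2 - u) = u^2*(u + 2)^2*(u - 1)
(4) = (m - 2)*(m^2 + m - 6) = (m - 2)*(m + 3)*(m - 2)
(5) = (s - 3)*(s^2 + 2*s - 8) = (s - 3)*(s + 4)*(s - 2)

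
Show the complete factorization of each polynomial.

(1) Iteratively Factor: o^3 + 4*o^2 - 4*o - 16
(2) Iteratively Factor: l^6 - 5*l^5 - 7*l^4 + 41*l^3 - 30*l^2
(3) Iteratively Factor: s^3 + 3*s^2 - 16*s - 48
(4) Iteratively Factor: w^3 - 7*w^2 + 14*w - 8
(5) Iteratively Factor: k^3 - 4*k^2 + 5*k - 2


(1) = (o + 2)*(o^2 + 2*o - 8) = (o - 2)*(o + 2)*(o + 4)
(2) = (l - 2)*(l^5 - 3*l^4 - 13*l^3 + 15*l^2) = (l - 5)*(l - 2)*(l^4 + 2*l^3 - 3*l^2) = (l - 5)*(l - 2)*(l + 3)*(l^3 - l^2) = l*(l - 5)*(l - 2)*(l + 3)*(l^2 - l) = l*(l - 5)*(l - 2)*(l - 1)*(l + 3)*(l)
(3) = (s - 4)*(s^2 + 7*s + 12) = (s - 4)*(s + 3)*(s + 4)
(4) = (w - 1)*(w^2 - 6*w + 8) = (w - 4)*(w - 1)*(w - 2)
(5) = (k - 1)*(k^2 - 3*k + 2) = (k - 1)^2*(k - 2)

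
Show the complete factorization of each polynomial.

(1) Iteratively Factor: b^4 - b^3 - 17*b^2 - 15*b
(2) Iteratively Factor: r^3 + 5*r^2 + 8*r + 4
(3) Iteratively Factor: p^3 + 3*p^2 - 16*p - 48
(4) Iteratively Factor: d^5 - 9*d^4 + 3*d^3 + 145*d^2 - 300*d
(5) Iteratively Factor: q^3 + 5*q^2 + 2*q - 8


(1) = (b + 1)*(b^3 - 2*b^2 - 15*b) = (b - 5)*(b + 1)*(b^2 + 3*b) = b*(b - 5)*(b + 1)*(b + 3)
(2) = (r + 1)*(r^2 + 4*r + 4) = (r + 1)*(r + 2)*(r + 2)
(3) = (p + 4)*(p^2 - p - 12) = (p - 4)*(p + 4)*(p + 3)
(4) = (d - 5)*(d^4 - 4*d^3 - 17*d^2 + 60*d) = (d - 5)*(d + 4)*(d^3 - 8*d^2 + 15*d) = (d - 5)*(d - 3)*(d + 4)*(d^2 - 5*d) = (d - 5)^2*(d - 3)*(d + 4)*(d)
(5) = (q - 1)*(q^2 + 6*q + 8) = (q - 1)*(q + 2)*(q + 4)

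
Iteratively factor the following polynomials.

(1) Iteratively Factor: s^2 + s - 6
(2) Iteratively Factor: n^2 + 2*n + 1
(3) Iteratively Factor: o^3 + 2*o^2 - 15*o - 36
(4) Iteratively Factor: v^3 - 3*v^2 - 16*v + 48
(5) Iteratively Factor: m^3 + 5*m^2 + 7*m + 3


(1) = (s - 2)*(s + 3)
(2) = (n + 1)*(n + 1)
(3) = (o - 4)*(o^2 + 6*o + 9) = (o - 4)*(o + 3)*(o + 3)
(4) = (v - 3)*(v^2 - 16) = (v - 3)*(v + 4)*(v - 4)
(5) = (m + 3)*(m^2 + 2*m + 1) = (m + 1)*(m + 3)*(m + 1)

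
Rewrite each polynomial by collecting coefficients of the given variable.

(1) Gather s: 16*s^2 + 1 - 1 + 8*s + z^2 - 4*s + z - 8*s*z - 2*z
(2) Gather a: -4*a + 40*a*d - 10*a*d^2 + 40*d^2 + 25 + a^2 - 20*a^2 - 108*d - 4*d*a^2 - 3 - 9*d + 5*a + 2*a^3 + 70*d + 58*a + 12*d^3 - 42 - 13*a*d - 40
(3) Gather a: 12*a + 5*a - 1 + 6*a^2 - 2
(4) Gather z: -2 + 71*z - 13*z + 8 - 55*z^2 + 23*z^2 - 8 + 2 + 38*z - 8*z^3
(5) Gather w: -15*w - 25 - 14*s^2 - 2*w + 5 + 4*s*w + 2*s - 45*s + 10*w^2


(1) = 16*s^2 + s*(4 - 8*z) + z^2 - z
(2) = 2*a^3 + a^2*(-4*d - 19) + a*(-10*d^2 + 27*d + 59) + 12*d^3 + 40*d^2 - 47*d - 60
(3) = 6*a^2 + 17*a - 3
(4) = -8*z^3 - 32*z^2 + 96*z
(5) = -14*s^2 - 43*s + 10*w^2 + w*(4*s - 17) - 20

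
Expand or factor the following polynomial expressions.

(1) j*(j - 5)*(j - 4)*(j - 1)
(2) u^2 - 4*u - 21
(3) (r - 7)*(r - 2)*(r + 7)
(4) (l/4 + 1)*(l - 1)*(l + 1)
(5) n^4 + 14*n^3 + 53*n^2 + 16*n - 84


(1) = j^4 - 10*j^3 + 29*j^2 - 20*j
(2) = (u - 7)*(u + 3)
(3) = r^3 - 2*r^2 - 49*r + 98
(4) = l^3/4 + l^2 - l/4 - 1
(5) = (n - 1)*(n + 2)*(n + 6)*(n + 7)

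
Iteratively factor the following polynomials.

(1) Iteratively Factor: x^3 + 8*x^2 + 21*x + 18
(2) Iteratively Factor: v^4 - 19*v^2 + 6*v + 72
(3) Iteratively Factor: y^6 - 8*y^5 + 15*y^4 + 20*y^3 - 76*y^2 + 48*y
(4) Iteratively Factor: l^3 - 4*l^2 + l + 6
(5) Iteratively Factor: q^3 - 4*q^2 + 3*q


(1) = (x + 2)*(x^2 + 6*x + 9) = (x + 2)*(x + 3)*(x + 3)
(2) = (v - 3)*(v^3 + 3*v^2 - 10*v - 24) = (v - 3)*(v + 4)*(v^2 - v - 6) = (v - 3)*(v + 2)*(v + 4)*(v - 3)
(3) = (y - 4)*(y^5 - 4*y^4 - y^3 + 16*y^2 - 12*y) = (y - 4)*(y + 2)*(y^4 - 6*y^3 + 11*y^2 - 6*y) = (y - 4)*(y - 3)*(y + 2)*(y^3 - 3*y^2 + 2*y) = (y - 4)*(y - 3)*(y - 2)*(y + 2)*(y^2 - y) = y*(y - 4)*(y - 3)*(y - 2)*(y + 2)*(y - 1)
(4) = (l - 2)*(l^2 - 2*l - 3) = (l - 3)*(l - 2)*(l + 1)
(5) = (q - 3)*(q^2 - q) = (q - 3)*(q - 1)*(q)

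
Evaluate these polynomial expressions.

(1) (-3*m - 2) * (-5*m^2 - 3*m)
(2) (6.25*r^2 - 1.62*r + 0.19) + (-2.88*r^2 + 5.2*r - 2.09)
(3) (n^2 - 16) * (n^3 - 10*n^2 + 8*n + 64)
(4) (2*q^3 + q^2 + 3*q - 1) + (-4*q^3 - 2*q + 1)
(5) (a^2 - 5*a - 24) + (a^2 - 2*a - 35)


(1) = 15*m^3 + 19*m^2 + 6*m
(2) = 3.37*r^2 + 3.58*r - 1.9
(3) = n^5 - 10*n^4 - 8*n^3 + 224*n^2 - 128*n - 1024
(4) = -2*q^3 + q^2 + q
(5) = 2*a^2 - 7*a - 59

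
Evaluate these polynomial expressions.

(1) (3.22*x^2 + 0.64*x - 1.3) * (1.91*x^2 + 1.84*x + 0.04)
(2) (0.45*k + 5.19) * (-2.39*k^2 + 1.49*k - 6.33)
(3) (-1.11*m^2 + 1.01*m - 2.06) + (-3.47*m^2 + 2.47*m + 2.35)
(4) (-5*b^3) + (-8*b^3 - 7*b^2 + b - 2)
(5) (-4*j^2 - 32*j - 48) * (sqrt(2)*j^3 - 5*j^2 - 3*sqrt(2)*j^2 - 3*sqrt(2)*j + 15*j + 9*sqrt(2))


(1) = 6.1502*x^4 + 7.1472*x^3 - 1.1766*x^2 - 2.3664*x - 0.052
(2) = -1.0755*k^3 - 11.7336*k^2 + 4.8846*k - 32.8527
(3) = -4.58*m^2 + 3.48*m + 0.29
(4) = -13*b^3 - 7*b^2 + b - 2
(5) = -4*sqrt(2)*j^5 - 20*sqrt(2)*j^4 + 20*j^4 + 60*sqrt(2)*j^3 + 100*j^3 - 240*j^2 + 204*sqrt(2)*j^2 - 720*j - 144*sqrt(2)*j - 432*sqrt(2)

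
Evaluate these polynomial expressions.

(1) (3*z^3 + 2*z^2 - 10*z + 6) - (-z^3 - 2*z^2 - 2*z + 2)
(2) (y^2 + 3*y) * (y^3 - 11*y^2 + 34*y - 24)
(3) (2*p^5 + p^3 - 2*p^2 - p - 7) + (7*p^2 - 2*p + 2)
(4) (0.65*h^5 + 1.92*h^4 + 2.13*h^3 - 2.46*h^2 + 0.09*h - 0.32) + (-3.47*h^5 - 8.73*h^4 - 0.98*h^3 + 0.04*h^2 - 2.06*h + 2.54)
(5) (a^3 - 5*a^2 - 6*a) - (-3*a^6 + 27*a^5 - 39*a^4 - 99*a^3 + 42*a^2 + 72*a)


(1) = 4*z^3 + 4*z^2 - 8*z + 4
(2) = y^5 - 8*y^4 + y^3 + 78*y^2 - 72*y
(3) = 2*p^5 + p^3 + 5*p^2 - 3*p - 5
(4) = -2.82*h^5 - 6.81*h^4 + 1.15*h^3 - 2.42*h^2 - 1.97*h + 2.22
(5) = 3*a^6 - 27*a^5 + 39*a^4 + 100*a^3 - 47*a^2 - 78*a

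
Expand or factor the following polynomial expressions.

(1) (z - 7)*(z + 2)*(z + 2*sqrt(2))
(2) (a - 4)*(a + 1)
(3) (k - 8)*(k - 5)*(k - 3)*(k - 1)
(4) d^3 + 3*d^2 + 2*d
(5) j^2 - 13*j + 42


(1) = z^3 - 5*z^2 + 2*sqrt(2)*z^2 - 10*sqrt(2)*z - 14*z - 28*sqrt(2)
(2) = a^2 - 3*a - 4
(3) = k^4 - 17*k^3 + 95*k^2 - 199*k + 120
(4) = d*(d + 1)*(d + 2)
(5) = (j - 7)*(j - 6)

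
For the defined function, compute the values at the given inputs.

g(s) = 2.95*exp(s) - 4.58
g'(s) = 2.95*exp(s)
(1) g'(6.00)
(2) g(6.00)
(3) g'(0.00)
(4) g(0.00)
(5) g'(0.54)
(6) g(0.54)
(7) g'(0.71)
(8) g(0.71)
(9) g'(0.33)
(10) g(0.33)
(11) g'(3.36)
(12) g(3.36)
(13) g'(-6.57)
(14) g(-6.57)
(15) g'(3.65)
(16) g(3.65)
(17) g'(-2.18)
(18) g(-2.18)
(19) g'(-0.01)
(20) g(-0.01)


(1) = 1190.11
(2) = 1185.53
(3) = 2.95
(4) = -1.63
(5) = 5.06
(6) = 0.48
(7) = 6.00
(8) = 1.42
(9) = 4.10
(10) = -0.48
(11) = 84.93
(12) = 80.35
(13) = 0.00
(14) = -4.58
(15) = 113.50
(16) = 108.92
(17) = 0.33
(18) = -4.25
(19) = 2.92
(20) = -1.66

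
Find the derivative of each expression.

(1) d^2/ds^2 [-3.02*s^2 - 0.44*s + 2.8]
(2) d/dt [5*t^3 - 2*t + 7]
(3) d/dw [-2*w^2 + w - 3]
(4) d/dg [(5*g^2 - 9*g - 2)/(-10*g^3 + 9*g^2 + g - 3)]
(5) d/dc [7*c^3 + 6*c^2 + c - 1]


(1) = -6.04000000000000
(2) = 15*t^2 - 2
(3) = 1 - 4*w
(4) = (50*g^4 - 180*g^3 + 26*g^2 + 6*g + 29)/(100*g^6 - 180*g^5 + 61*g^4 + 78*g^3 - 53*g^2 - 6*g + 9)
(5) = 21*c^2 + 12*c + 1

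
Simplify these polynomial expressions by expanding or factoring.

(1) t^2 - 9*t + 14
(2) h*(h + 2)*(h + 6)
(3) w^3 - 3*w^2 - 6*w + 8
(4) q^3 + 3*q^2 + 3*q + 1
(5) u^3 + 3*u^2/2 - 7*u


(1) = (t - 7)*(t - 2)
(2) = h^3 + 8*h^2 + 12*h
(3) = (w - 4)*(w - 1)*(w + 2)
(4) = (q + 1)^3
(5) = u*(u - 2)*(u + 7/2)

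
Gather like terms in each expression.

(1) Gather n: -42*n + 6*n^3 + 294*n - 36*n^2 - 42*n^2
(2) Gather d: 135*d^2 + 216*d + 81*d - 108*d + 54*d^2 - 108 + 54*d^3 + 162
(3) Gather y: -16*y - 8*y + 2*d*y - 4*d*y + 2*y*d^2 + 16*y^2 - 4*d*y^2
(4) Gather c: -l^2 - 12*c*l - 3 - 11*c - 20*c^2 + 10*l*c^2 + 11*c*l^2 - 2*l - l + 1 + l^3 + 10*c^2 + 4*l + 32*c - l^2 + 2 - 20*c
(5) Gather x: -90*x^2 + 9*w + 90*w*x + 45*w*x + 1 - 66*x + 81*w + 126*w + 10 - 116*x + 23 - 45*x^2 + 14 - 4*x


(1) = 6*n^3 - 78*n^2 + 252*n
(2) = 54*d^3 + 189*d^2 + 189*d + 54
(3) = y^2*(16 - 4*d) + y*(2*d^2 - 2*d - 24)
(4) = c^2*(10*l - 10) + c*(11*l^2 - 12*l + 1) + l^3 - 2*l^2 + l
(5) = 216*w - 135*x^2 + x*(135*w - 186) + 48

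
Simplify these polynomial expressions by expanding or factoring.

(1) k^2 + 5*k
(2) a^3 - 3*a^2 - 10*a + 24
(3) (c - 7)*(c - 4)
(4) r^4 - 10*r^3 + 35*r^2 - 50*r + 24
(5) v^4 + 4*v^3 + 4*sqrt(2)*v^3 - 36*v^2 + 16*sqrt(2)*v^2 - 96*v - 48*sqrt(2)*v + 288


(1) = k*(k + 5)
(2) = (a - 4)*(a - 2)*(a + 3)
(3) = c^2 - 11*c + 28
(4) = (r - 4)*(r - 3)*(r - 2)*(r - 1)
(5) = (v - 2)*(v + 6)*(v - 2*sqrt(2))*(v + 6*sqrt(2))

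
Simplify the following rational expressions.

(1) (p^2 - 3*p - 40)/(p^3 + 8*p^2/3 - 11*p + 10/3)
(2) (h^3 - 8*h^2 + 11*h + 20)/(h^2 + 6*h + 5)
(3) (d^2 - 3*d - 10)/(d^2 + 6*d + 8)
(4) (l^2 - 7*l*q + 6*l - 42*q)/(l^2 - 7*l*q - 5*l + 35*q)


(1) = (3*p - 24)/(3*p^2 - 7*p + 2)
(2) = (h^2 - 9*h + 20)/(h + 5)
(3) = (d - 5)/(d + 4)
(4) = (l + 6)/(l - 5)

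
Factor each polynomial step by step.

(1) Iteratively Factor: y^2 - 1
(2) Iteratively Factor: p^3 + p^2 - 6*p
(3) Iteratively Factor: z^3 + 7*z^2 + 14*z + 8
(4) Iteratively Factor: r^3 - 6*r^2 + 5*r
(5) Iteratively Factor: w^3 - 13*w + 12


(1) = (y + 1)*(y - 1)
(2) = (p)*(p^2 + p - 6) = p*(p + 3)*(p - 2)
(3) = (z + 4)*(z^2 + 3*z + 2) = (z + 1)*(z + 4)*(z + 2)
(4) = (r - 1)*(r^2 - 5*r) = r*(r - 1)*(r - 5)
(5) = (w - 3)*(w^2 + 3*w - 4) = (w - 3)*(w + 4)*(w - 1)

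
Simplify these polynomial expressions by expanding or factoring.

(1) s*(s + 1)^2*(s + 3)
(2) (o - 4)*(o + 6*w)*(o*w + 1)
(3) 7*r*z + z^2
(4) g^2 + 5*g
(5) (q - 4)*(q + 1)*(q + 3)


(1) = s^4 + 5*s^3 + 7*s^2 + 3*s
(2) = o^3*w + 6*o^2*w^2 - 4*o^2*w + o^2 - 24*o*w^2 + 6*o*w - 4*o - 24*w
(3) = z*(7*r + z)
(4) = g*(g + 5)
(5) = q^3 - 13*q - 12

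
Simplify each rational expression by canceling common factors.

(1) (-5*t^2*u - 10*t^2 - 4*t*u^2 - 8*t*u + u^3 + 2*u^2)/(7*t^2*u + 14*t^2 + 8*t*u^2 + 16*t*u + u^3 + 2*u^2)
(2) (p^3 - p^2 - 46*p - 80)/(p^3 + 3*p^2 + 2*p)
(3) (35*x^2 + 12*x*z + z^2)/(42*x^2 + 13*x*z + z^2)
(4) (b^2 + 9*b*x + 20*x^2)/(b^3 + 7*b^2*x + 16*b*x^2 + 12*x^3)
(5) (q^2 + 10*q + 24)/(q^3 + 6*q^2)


(1) = (-5*t + u)/(7*t + u)
(2) = (p^2 - 3*p - 40)/(p^2 + p)
(3) = (5*x + z)/(6*x + z)
(4) = (b^2 + 9*b*x + 20*x^2)/(b^3 + 7*b^2*x + 16*b*x^2 + 12*x^3)
(5) = (q + 4)/q^2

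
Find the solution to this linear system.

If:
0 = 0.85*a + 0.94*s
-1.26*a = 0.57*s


Then:
a = 0.00
s = 0.00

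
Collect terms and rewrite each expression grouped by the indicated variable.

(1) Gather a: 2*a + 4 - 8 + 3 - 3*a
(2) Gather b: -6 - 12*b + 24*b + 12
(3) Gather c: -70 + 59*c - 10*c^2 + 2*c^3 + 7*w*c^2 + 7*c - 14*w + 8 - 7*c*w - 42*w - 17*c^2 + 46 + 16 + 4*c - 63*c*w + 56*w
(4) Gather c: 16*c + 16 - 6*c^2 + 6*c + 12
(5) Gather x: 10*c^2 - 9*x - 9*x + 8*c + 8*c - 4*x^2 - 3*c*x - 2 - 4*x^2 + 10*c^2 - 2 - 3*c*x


(1) = -a - 1
(2) = 12*b + 6
(3) = 2*c^3 + c^2*(7*w - 27) + c*(70 - 70*w)
(4) = -6*c^2 + 22*c + 28
(5) = 20*c^2 + 16*c - 8*x^2 + x*(-6*c - 18) - 4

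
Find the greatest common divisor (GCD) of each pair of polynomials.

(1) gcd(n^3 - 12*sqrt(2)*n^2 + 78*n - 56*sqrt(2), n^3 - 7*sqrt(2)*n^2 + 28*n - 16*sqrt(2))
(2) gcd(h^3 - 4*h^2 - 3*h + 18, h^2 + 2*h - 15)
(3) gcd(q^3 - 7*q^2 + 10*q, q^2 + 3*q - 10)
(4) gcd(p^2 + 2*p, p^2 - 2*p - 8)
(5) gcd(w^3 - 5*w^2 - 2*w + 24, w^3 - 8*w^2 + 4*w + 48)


(1) = n^2 - 5*sqrt(2)*n + 8
(2) = h - 3
(3) = q - 2
(4) = gcd(p*(p + 2), (p - 4)*(p + 2)) = p + 2
(5) = w^2 - 2*w - 8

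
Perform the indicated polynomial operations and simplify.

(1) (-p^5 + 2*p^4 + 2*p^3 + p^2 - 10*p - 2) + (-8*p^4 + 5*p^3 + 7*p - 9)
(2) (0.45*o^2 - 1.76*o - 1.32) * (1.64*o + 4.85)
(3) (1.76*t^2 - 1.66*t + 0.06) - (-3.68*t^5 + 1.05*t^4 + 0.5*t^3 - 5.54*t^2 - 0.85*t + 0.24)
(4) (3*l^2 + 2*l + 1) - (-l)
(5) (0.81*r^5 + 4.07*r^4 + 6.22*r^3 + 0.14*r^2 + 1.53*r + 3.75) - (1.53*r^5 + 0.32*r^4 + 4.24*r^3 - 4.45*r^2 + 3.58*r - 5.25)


(1) = -p^5 - 6*p^4 + 7*p^3 + p^2 - 3*p - 11
(2) = 0.738*o^3 - 0.7039*o^2 - 10.7008*o - 6.402
(3) = 3.68*t^5 - 1.05*t^4 - 0.5*t^3 + 7.3*t^2 - 0.81*t - 0.18
(4) = 3*l^2 + 3*l + 1
(5) = -0.72*r^5 + 3.75*r^4 + 1.98*r^3 + 4.59*r^2 - 2.05*r + 9.0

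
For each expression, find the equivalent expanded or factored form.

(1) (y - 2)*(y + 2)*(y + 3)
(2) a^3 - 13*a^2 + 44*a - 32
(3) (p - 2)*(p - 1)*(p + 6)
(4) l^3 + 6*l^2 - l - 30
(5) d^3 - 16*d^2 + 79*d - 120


(1) = y^3 + 3*y^2 - 4*y - 12
(2) = (a - 8)*(a - 4)*(a - 1)
(3) = p^3 + 3*p^2 - 16*p + 12
(4) = (l - 2)*(l + 3)*(l + 5)
(5) = (d - 8)*(d - 5)*(d - 3)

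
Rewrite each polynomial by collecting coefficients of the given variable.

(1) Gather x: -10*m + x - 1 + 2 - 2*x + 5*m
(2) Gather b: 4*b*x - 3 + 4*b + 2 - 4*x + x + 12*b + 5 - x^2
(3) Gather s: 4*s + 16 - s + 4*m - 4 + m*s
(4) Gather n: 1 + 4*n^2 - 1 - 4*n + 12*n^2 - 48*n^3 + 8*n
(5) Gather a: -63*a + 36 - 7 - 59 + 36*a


(1) = -5*m - x + 1
(2) = b*(4*x + 16) - x^2 - 3*x + 4
(3) = 4*m + s*(m + 3) + 12
(4) = -48*n^3 + 16*n^2 + 4*n
(5) = -27*a - 30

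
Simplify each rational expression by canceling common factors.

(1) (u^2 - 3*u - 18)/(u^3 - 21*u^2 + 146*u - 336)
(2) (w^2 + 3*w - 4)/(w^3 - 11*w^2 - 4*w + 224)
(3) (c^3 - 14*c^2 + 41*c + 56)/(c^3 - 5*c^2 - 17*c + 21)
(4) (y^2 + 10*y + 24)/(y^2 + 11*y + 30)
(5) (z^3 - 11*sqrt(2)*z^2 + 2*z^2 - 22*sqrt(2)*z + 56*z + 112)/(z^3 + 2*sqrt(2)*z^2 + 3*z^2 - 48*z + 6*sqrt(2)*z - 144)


(1) = (u + 3)/(u^2 - 15*u + 56)
(2) = (w - 1)/(w^2 - 15*w + 56)
(3) = (c^2 - 7*c - 8)/(c^2 + 2*c - 3)
(4) = (y + 4)/(y + 5)
(5) = (z^2 + z*(2 - 7*sqrt(2)) - 14*sqrt(2))/(z^2 + z*(3 + 6*sqrt(2)) + 18*sqrt(2))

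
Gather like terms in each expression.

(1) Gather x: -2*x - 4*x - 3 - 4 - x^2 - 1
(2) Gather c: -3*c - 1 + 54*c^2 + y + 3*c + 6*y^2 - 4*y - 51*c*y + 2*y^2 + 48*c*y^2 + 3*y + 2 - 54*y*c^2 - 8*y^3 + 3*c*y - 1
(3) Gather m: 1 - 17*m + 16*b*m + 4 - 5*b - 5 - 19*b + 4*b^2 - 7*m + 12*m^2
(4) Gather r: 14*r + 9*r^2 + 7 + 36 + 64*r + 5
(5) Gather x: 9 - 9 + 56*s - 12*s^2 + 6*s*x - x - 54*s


(1) = -x^2 - 6*x - 8
(2) = c^2*(54 - 54*y) + c*(48*y^2 - 48*y) - 8*y^3 + 8*y^2
(3) = 4*b^2 - 24*b + 12*m^2 + m*(16*b - 24)
(4) = 9*r^2 + 78*r + 48
(5) = -12*s^2 + 2*s + x*(6*s - 1)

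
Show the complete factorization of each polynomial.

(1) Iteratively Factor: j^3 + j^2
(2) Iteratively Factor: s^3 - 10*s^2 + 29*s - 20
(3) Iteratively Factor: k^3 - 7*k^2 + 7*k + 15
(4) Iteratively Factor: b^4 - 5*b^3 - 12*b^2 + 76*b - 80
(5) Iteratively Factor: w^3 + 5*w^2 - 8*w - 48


(1) = (j)*(j^2 + j) = j^2*(j + 1)
(2) = (s - 4)*(s^2 - 6*s + 5) = (s - 5)*(s - 4)*(s - 1)
(3) = (k - 3)*(k^2 - 4*k - 5) = (k - 3)*(k + 1)*(k - 5)
(4) = (b - 5)*(b^3 - 12*b + 16) = (b - 5)*(b - 2)*(b^2 + 2*b - 8) = (b - 5)*(b - 2)*(b + 4)*(b - 2)
(5) = (w + 4)*(w^2 + w - 12) = (w - 3)*(w + 4)*(w + 4)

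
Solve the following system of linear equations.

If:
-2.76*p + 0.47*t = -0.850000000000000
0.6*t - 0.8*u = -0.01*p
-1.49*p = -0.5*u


Then:
p = 0.94
t = 3.74
u = 2.81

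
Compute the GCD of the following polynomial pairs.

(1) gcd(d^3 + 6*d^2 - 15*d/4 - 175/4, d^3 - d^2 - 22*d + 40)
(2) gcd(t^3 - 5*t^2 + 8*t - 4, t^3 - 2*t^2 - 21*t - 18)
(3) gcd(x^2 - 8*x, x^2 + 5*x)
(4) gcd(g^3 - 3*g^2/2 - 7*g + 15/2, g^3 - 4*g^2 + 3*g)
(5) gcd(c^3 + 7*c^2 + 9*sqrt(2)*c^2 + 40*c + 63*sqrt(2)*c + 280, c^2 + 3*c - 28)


(1) = gcd((d - 5/2)*(d + 7/2)*(d + 5), (d - 4)*(d - 2)*(d + 5)) = d + 5
(2) = gcd((t - 2)^2*(t - 1), (t - 6)*(t + 1)*(t + 3)) = 1
(3) = x
(4) = gcd((g - 3)*(g - 1)*(g + 5/2), g*(g - 3)*(g - 1)) = g^2 - 4*g + 3
(5) = c + 7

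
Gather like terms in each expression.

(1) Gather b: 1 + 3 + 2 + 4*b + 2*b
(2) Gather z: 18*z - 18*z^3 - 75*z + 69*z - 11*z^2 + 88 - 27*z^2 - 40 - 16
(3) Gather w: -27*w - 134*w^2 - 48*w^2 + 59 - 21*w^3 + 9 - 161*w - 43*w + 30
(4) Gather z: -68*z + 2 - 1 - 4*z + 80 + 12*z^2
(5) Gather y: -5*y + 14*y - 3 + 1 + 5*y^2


(1) = 6*b + 6
(2) = -18*z^3 - 38*z^2 + 12*z + 32
(3) = -21*w^3 - 182*w^2 - 231*w + 98
(4) = 12*z^2 - 72*z + 81
(5) = 5*y^2 + 9*y - 2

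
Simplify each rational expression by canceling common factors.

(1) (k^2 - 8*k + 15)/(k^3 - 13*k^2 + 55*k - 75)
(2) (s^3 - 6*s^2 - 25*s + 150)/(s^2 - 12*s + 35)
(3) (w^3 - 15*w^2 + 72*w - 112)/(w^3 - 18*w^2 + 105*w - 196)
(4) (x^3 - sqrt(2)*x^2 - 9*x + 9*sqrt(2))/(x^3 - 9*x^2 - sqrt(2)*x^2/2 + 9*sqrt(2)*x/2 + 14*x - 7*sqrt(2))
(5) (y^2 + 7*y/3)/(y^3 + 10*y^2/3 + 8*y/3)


(1) = 1/(k - 5)
(2) = (s^2 - s - 30)/(s - 7)
(3) = (w - 4)/(w - 7)
(4) = (2*x^3 - 2*sqrt(2)*x^2 - 18*x + 18*sqrt(2))/(2*x^3 + x^2*(-18 - sqrt(2)) + x*(9*sqrt(2) + 28) - 14*sqrt(2))
(5) = (3*y + 7)/(3*y^2 + 10*y + 8)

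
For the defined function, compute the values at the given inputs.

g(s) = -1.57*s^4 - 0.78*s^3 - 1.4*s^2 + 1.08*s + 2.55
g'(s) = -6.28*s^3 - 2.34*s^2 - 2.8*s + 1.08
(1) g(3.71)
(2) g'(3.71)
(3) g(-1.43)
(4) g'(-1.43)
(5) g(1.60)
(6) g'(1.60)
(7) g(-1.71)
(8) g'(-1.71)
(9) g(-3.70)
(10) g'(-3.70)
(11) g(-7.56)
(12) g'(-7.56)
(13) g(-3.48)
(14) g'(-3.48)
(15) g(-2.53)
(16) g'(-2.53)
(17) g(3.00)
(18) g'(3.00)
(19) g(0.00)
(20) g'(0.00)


(1) = -349.98
(2) = -362.20
(3) = -6.14
(4) = 18.66
(5) = -12.79
(6) = -35.11
(7) = -12.91
(8) = 30.43
(9) = -275.35
(10) = 297.51
(11) = -4877.06
(12) = 2601.98
(13) = -215.55
(14) = 247.15
(15) = -60.84
(16) = 94.89
(17) = -155.04
(18) = -197.94
(19) = 2.55
(20) = 1.08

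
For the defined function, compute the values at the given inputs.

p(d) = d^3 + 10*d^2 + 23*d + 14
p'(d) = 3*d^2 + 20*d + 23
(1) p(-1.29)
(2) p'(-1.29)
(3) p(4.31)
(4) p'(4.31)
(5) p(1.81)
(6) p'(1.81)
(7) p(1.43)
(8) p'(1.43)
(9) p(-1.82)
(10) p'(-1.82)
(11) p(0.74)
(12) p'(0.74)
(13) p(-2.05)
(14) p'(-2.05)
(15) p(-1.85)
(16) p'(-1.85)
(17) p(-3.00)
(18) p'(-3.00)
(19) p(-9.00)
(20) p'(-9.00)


(1) = -1.18
(2) = 2.19
(3) = 378.95
(4) = 164.93
(5) = 94.32
(6) = 69.03
(7) = 70.26
(8) = 57.73
(9) = -0.76
(10) = -3.46
(11) = 36.90
(12) = 39.44
(13) = 0.26
(14) = -5.39
(15) = -0.66
(16) = -3.73
(17) = 8.00
(18) = -10.00
(19) = -112.00
(20) = 86.00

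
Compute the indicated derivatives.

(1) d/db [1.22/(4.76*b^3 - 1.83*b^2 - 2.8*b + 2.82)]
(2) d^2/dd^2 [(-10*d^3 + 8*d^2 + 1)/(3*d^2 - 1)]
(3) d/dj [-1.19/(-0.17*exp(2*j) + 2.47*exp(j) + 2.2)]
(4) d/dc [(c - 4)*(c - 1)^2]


(1) = (-17.4216*b^2 + 4.4652*b + 3.416)/(4.76*b^3 - 1.83*b^2 - 2.8*b + 2.82)^2
(2) = 2*(-30*d^3 + 99*d^2 - 30*d + 11)/(27*d^6 - 27*d^4 + 9*d^2 - 1)
(3) = (2.9393 - 0.4046*exp(j))*exp(j)/(-0.17*exp(2*j) + 2.47*exp(j) + 2.2)^2
(4) = 3*(c - 3)*(c - 1)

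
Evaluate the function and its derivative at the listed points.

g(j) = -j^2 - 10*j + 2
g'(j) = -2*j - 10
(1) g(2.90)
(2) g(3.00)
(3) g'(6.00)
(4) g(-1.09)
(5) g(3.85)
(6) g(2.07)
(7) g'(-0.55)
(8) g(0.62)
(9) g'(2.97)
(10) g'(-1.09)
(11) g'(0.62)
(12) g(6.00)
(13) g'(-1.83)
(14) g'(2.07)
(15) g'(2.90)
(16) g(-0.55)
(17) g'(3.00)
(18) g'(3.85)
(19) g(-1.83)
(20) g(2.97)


(1) = -35.41
(2) = -37.00
(3) = -22.00
(4) = 11.71
(5) = -51.32
(6) = -22.98
(7) = -8.90
(8) = -4.58
(9) = -15.94
(10) = -7.82
(11) = -11.24
(12) = -94.00
(13) = -6.34
(14) = -14.14
(15) = -15.80
(16) = 7.20
(17) = -16.00
(18) = -17.70
(19) = 16.95
(20) = -36.52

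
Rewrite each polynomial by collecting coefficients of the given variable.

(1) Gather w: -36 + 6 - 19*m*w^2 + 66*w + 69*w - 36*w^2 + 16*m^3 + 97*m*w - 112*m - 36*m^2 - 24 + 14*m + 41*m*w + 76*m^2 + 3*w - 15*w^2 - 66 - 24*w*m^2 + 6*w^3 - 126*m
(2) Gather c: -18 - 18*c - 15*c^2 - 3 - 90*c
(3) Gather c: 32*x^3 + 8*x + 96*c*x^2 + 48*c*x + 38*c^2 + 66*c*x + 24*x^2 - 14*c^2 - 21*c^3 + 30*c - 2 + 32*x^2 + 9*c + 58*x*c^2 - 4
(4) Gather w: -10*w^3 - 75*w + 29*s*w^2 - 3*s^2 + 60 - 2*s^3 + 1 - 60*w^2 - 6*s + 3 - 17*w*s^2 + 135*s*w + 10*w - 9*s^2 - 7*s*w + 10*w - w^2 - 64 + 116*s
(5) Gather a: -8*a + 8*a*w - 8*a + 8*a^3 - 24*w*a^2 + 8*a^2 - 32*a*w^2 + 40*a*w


(1) = 16*m^3 + 40*m^2 - 224*m + 6*w^3 + w^2*(-19*m - 51) + w*(-24*m^2 + 138*m + 138) - 120
(2) = -15*c^2 - 108*c - 21
(3) = -21*c^3 + c^2*(58*x + 24) + c*(96*x^2 + 114*x + 39) + 32*x^3 + 56*x^2 + 8*x - 6
(4) = -2*s^3 - 12*s^2 + 110*s - 10*w^3 + w^2*(29*s - 61) + w*(-17*s^2 + 128*s - 55)
(5) = 8*a^3 + a^2*(8 - 24*w) + a*(-32*w^2 + 48*w - 16)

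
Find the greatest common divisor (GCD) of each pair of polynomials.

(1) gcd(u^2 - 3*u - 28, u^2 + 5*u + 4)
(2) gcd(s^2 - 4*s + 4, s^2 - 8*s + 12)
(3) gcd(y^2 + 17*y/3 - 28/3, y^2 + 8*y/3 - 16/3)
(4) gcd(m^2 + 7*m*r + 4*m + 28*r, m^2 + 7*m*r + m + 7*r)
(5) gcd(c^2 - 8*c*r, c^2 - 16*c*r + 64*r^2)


(1) = gcd((u - 7)*(u + 4), (u + 1)*(u + 4)) = u + 4
(2) = gcd((s - 2)^2, (s - 6)*(s - 2)) = s - 2
(3) = gcd((y - 4/3)*(y + 7), (y - 4/3)*(y + 4)) = y - 4/3
(4) = gcd((m + 4)*(m + 7*r), (m + 1)*(m + 7*r)) = m + 7*r
(5) = gcd(c*(c - 8*r), (c - 8*r)^2) = -c + 8*r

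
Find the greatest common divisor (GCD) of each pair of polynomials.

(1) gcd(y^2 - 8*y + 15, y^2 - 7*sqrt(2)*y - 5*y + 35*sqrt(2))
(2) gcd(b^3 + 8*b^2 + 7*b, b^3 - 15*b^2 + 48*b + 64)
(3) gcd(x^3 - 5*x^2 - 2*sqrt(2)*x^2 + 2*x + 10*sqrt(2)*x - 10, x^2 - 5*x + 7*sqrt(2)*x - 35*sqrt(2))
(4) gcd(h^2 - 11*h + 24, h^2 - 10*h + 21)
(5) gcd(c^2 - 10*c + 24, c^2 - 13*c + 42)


(1) = gcd((y - 5)*(y - 3), (y - 5)*(y - 7*sqrt(2))) = y - 5
(2) = gcd(b*(b + 1)*(b + 7), (b - 8)^2*(b + 1)) = b + 1
(3) = x - 5
(4) = gcd((h - 8)*(h - 3), (h - 7)*(h - 3)) = h - 3
(5) = gcd((c - 6)*(c - 4), (c - 7)*(c - 6)) = c - 6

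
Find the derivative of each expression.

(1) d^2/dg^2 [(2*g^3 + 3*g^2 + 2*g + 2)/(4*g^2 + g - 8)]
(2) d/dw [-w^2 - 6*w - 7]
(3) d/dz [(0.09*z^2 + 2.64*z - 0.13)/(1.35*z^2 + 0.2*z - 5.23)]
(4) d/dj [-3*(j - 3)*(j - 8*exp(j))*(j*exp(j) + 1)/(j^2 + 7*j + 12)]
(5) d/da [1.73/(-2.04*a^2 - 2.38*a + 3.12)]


(1) = 4*(43*g^3 + 168*g^2 + 300*g + 137)/(64*g^6 + 48*g^5 - 372*g^4 - 191*g^3 + 744*g^2 + 192*g - 512)
(2) = -2*w - 6
(3) = (-3.546*z^2 - 0.5904*z - 13.7812)/(1.8225*z^4 + 0.54*z^3 - 14.081*z^2 - 2.092*z + 27.3529)
(4) = 3*((j - 3)*(j - 8*exp(j))*(2*j + 7)*(j*exp(j) + 1) + (j^2 + 7*j + 12)*(-(j - 3)*(j + 1)*(j - 8*exp(j))*exp(j) + (j - 3)*(j*exp(j) + 1)*(8*exp(j) - 1) - (j - 8*exp(j))*(j*exp(j) + 1)))/(j^2 + 7*j + 12)^2
(5) = (7.0584*a + 4.1174)/(2.04*a^2 + 2.38*a - 3.12)^2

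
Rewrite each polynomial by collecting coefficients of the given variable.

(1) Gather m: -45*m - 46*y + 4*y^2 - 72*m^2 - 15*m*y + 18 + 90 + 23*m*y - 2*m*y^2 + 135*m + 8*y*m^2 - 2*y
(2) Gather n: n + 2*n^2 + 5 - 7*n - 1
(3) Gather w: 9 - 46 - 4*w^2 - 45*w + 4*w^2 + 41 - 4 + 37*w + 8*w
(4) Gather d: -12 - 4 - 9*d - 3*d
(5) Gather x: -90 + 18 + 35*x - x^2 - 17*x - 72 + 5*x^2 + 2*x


(1) = m^2*(8*y - 72) + m*(-2*y^2 + 8*y + 90) + 4*y^2 - 48*y + 108
(2) = 2*n^2 - 6*n + 4
(3) = 0
(4) = -12*d - 16
(5) = 4*x^2 + 20*x - 144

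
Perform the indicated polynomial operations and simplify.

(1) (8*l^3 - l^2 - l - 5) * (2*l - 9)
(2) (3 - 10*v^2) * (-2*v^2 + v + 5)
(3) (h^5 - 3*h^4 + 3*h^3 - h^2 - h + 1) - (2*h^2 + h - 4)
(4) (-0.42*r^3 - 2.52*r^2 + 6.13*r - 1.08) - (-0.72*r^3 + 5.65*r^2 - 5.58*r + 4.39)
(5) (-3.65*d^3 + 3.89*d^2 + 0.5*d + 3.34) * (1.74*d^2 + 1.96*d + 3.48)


(1) = 16*l^4 - 74*l^3 + 7*l^2 - l + 45
(2) = 20*v^4 - 10*v^3 - 56*v^2 + 3*v + 15
(3) = h^5 - 3*h^4 + 3*h^3 - 3*h^2 - 2*h + 5
(4) = 0.3*r^3 - 8.17*r^2 + 11.71*r - 5.47
(5) = -6.351*d^5 - 0.3854*d^4 - 4.2076*d^3 + 20.3288*d^2 + 8.2864*d + 11.6232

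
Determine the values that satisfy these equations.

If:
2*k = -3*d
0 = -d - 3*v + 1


Then:
d = 1 - 3*v
k = 9*v/2 - 3/2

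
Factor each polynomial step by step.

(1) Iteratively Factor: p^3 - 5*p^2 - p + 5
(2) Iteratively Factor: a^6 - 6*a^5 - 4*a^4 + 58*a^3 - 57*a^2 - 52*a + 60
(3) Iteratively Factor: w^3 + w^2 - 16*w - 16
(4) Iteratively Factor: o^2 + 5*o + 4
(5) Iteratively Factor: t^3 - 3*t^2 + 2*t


(1) = (p - 5)*(p^2 - 1) = (p - 5)*(p + 1)*(p - 1)
(2) = (a - 1)*(a^5 - 5*a^4 - 9*a^3 + 49*a^2 - 8*a - 60) = (a - 1)*(a + 3)*(a^4 - 8*a^3 + 15*a^2 + 4*a - 20) = (a - 2)*(a - 1)*(a + 3)*(a^3 - 6*a^2 + 3*a + 10) = (a - 2)^2*(a - 1)*(a + 3)*(a^2 - 4*a - 5) = (a - 5)*(a - 2)^2*(a - 1)*(a + 3)*(a + 1)
(3) = (w + 1)*(w^2 - 16) = (w - 4)*(w + 1)*(w + 4)
(4) = (o + 4)*(o + 1)
(5) = (t - 2)*(t^2 - t) = t*(t - 2)*(t - 1)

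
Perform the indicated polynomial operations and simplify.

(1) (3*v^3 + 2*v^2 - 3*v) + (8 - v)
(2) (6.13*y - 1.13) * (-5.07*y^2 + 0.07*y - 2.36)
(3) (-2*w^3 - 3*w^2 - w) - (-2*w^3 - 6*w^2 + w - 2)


(1) = 3*v^3 + 2*v^2 - 4*v + 8
(2) = -31.0791*y^3 + 6.1582*y^2 - 14.5459*y + 2.6668
(3) = 3*w^2 - 2*w + 2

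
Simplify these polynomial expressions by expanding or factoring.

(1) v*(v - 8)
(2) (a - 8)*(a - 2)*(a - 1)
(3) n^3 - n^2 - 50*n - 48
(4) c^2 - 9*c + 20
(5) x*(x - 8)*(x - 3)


(1) = v^2 - 8*v
(2) = a^3 - 11*a^2 + 26*a - 16
(3) = (n - 8)*(n + 1)*(n + 6)
(4) = (c - 5)*(c - 4)
(5) = x^3 - 11*x^2 + 24*x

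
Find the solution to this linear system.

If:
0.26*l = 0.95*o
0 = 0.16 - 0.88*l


Then:
l = 0.18
o = 0.05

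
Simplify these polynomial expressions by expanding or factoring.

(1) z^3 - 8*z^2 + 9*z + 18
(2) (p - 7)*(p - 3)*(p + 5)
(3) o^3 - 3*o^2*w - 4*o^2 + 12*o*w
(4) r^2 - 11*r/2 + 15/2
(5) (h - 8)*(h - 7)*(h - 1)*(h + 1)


(1) = (z - 6)*(z - 3)*(z + 1)
(2) = p^3 - 5*p^2 - 29*p + 105
(3) = o*(o - 4)*(o - 3*w)
(4) = (r - 3)*(r - 5/2)
(5) = h^4 - 15*h^3 + 55*h^2 + 15*h - 56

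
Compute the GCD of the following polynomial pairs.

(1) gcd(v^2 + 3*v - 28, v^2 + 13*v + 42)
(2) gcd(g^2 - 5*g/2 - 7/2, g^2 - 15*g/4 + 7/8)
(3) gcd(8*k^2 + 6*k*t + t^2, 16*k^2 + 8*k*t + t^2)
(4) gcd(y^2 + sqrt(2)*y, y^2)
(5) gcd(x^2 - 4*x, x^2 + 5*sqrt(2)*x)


(1) = v + 7
(2) = gcd((g - 7/2)*(g + 1), (g - 7/2)*(g - 1/4)) = g - 7/2
(3) = gcd((2*k + t)*(4*k + t), (4*k + t)^2) = 4*k + t
(4) = y
(5) = gcd(x*(x - 4), x*(x + 5*sqrt(2))) = x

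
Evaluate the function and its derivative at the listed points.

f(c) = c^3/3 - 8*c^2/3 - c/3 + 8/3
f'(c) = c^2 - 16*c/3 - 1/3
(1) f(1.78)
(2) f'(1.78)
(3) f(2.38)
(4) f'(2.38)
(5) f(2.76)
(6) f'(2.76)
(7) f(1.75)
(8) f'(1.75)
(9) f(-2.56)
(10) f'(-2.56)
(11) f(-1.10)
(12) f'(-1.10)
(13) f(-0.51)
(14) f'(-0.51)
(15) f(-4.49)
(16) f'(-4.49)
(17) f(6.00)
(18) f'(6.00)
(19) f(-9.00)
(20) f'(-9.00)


(1) = -4.50
(2) = -6.66
(3) = -8.74
(4) = -7.36
(5) = -11.56
(6) = -7.44
(7) = -4.30
(8) = -6.60
(9) = -19.55
(10) = 19.87
(11) = -0.64
(12) = 6.74
(13) = 2.10
(14) = 2.65
(15) = -79.77
(16) = 43.77
(17) = -23.33
(18) = 3.67
(19) = -453.33
(20) = 128.67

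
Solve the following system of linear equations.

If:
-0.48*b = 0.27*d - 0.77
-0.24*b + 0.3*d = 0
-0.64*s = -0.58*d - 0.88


Then:
b = 1.11
d = 0.89
s = 2.18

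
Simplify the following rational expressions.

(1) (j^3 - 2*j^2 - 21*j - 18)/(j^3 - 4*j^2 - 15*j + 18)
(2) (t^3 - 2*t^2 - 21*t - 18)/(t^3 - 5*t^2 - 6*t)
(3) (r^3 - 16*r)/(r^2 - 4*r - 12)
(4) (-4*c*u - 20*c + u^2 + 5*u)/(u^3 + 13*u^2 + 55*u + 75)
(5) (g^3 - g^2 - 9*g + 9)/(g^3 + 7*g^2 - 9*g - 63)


(1) = (j + 1)/(j - 1)
(2) = (t + 3)/t
(3) = (r^3 - 16*r)/(r^2 - 4*r - 12)
(4) = (-4*c + u)/(u^2 + 8*u + 15)
(5) = (g - 1)/(g + 7)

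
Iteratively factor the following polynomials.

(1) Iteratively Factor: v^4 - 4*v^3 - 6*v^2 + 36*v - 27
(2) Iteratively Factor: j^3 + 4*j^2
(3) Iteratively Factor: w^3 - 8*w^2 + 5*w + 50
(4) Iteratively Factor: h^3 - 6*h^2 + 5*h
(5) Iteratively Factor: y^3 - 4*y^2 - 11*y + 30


(1) = (v - 3)*(v^3 - v^2 - 9*v + 9) = (v - 3)*(v + 3)*(v^2 - 4*v + 3) = (v - 3)^2*(v + 3)*(v - 1)
(2) = (j + 4)*(j^2) = j*(j + 4)*(j)
(3) = (w - 5)*(w^2 - 3*w - 10) = (w - 5)*(w + 2)*(w - 5)
(4) = (h - 5)*(h^2 - h) = (h - 5)*(h - 1)*(h)
(5) = (y + 3)*(y^2 - 7*y + 10) = (y - 2)*(y + 3)*(y - 5)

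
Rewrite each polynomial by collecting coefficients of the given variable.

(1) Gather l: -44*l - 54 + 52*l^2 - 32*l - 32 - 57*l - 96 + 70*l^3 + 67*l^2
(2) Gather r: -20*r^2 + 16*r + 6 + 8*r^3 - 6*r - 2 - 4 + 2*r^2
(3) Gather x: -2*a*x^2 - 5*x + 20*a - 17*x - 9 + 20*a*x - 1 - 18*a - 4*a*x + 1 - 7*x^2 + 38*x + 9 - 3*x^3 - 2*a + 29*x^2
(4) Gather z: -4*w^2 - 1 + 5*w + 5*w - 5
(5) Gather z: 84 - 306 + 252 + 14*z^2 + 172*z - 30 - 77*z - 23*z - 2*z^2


(1) = 70*l^3 + 119*l^2 - 133*l - 182
(2) = 8*r^3 - 18*r^2 + 10*r
(3) = -3*x^3 + x^2*(22 - 2*a) + x*(16*a + 16)
(4) = -4*w^2 + 10*w - 6
(5) = 12*z^2 + 72*z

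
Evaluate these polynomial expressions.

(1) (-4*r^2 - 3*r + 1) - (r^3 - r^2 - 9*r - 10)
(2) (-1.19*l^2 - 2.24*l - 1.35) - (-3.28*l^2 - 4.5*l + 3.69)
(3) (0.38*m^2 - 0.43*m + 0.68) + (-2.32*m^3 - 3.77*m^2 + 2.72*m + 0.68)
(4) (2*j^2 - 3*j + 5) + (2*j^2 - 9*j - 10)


(1) = -r^3 - 3*r^2 + 6*r + 11
(2) = 2.09*l^2 + 2.26*l - 5.04
(3) = -2.32*m^3 - 3.39*m^2 + 2.29*m + 1.36
(4) = 4*j^2 - 12*j - 5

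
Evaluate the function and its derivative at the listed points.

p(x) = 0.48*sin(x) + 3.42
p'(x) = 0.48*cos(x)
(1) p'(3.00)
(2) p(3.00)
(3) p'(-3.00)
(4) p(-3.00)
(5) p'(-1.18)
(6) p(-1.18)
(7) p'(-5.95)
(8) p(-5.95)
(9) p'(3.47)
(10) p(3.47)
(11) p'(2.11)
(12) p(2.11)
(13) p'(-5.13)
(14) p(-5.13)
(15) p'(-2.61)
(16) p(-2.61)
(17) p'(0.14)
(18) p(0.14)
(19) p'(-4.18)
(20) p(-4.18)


(1) = -0.48
(2) = 3.49
(3) = -0.48
(4) = 3.35
(5) = 0.18
(6) = 2.98
(7) = 0.45
(8) = 3.58
(9) = -0.45
(10) = 3.27
(11) = -0.25
(12) = 3.83
(13) = 0.19
(14) = 3.86
(15) = -0.41
(16) = 3.18
(17) = 0.48
(18) = 3.49
(19) = -0.24
(20) = 3.83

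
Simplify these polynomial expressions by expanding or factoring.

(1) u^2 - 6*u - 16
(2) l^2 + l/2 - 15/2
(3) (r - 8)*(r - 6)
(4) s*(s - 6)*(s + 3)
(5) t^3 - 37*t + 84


(1) = (u - 8)*(u + 2)
(2) = (l - 5/2)*(l + 3)
(3) = r^2 - 14*r + 48
(4) = s^3 - 3*s^2 - 18*s
(5) = (t - 4)*(t - 3)*(t + 7)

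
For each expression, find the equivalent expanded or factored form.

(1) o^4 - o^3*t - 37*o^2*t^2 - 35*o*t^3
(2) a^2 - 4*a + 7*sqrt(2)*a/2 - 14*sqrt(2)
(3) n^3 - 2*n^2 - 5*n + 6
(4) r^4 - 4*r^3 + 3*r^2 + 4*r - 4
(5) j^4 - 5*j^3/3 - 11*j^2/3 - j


(1) = o*(o - 7*t)*(o + t)*(o + 5*t)
(2) = (a - 4)*(a + 7*sqrt(2)/2)
(3) = (n - 3)*(n - 1)*(n + 2)
(4) = (r - 2)^2*(r - 1)*(r + 1)
(5) = j*(j - 3)*(j + 1/3)*(j + 1)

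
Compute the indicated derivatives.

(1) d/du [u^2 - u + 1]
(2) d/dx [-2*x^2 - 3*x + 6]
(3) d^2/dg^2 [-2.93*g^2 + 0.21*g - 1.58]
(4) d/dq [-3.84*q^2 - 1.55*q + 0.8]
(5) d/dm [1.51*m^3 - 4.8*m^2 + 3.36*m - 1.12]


(1) = 2*u - 1
(2) = -4*x - 3
(3) = -5.86000000000000
(4) = -7.68*q - 1.55
(5) = 4.53*m^2 - 9.6*m + 3.36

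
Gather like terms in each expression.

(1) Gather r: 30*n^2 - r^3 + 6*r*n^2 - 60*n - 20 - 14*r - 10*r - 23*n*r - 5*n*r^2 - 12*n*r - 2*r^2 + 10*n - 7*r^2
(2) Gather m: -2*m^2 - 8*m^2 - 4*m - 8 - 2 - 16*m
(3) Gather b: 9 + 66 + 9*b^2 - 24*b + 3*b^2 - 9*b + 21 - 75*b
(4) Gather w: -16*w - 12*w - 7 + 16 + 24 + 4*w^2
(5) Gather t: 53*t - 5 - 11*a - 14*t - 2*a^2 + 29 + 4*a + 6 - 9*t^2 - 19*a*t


(1) = 30*n^2 - 50*n - r^3 + r^2*(-5*n - 9) + r*(6*n^2 - 35*n - 24) - 20
(2) = -10*m^2 - 20*m - 10
(3) = 12*b^2 - 108*b + 96
(4) = 4*w^2 - 28*w + 33
(5) = -2*a^2 - 7*a - 9*t^2 + t*(39 - 19*a) + 30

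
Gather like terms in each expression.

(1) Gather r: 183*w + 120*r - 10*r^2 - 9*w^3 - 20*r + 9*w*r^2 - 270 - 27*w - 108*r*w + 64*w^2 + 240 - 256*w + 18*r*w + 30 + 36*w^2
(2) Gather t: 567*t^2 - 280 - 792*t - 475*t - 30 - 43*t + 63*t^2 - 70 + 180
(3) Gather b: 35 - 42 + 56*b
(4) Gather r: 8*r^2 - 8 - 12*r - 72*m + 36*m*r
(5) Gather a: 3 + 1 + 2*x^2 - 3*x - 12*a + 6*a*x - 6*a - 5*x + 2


(1) = r^2*(9*w - 10) + r*(100 - 90*w) - 9*w^3 + 100*w^2 - 100*w
(2) = 630*t^2 - 1310*t - 200
(3) = 56*b - 7
(4) = -72*m + 8*r^2 + r*(36*m - 12) - 8
(5) = a*(6*x - 18) + 2*x^2 - 8*x + 6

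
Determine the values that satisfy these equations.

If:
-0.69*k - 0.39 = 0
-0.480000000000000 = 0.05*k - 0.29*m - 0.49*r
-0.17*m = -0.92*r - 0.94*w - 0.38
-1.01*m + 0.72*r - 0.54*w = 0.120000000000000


Then:
k = -0.57
m = 0.68
r = 0.52
w = -0.79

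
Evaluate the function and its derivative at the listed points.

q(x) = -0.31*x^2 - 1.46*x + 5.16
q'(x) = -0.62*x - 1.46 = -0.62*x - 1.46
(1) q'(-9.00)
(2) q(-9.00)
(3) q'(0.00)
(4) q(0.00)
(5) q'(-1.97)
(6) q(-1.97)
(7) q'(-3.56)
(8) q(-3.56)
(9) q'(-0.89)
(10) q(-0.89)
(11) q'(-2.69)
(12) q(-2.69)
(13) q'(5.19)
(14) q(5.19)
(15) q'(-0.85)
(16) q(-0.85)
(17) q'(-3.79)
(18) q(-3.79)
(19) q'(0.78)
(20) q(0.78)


(1) = 4.12
(2) = -6.81
(3) = -1.46
(4) = 5.16
(5) = -0.24
(6) = 6.83
(7) = 0.75
(8) = 6.43
(9) = -0.91
(10) = 6.21
(11) = 0.21
(12) = 6.84
(13) = -4.68
(14) = -10.77
(15) = -0.93
(16) = 6.18
(17) = 0.89
(18) = 6.24
(19) = -1.94
(20) = 3.83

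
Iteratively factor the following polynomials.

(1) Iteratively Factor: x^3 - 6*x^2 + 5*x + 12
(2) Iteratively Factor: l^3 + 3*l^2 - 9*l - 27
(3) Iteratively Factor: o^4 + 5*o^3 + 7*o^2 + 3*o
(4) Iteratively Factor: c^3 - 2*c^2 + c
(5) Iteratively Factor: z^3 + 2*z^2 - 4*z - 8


(1) = (x - 4)*(x^2 - 2*x - 3) = (x - 4)*(x + 1)*(x - 3)
(2) = (l + 3)*(l^2 - 9) = (l + 3)^2*(l - 3)
(3) = (o)*(o^3 + 5*o^2 + 7*o + 3) = o*(o + 1)*(o^2 + 4*o + 3) = o*(o + 1)^2*(o + 3)
(4) = (c - 1)*(c^2 - c) = c*(c - 1)*(c - 1)
(5) = (z - 2)*(z^2 + 4*z + 4) = (z - 2)*(z + 2)*(z + 2)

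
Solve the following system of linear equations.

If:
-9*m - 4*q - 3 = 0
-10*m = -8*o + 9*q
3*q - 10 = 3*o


Then:
m = -311/93
o = 320/93
q = 210/31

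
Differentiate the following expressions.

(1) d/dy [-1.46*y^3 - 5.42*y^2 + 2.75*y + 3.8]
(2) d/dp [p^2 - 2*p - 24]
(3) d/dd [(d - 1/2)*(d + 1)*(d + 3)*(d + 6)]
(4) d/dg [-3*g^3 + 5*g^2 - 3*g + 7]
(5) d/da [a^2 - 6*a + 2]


(1) = -4.38*y^2 - 10.84*y + 2.75
(2) = 2*p - 2
(3) = 4*d^3 + 57*d^2/2 + 44*d + 9/2
(4) = -9*g^2 + 10*g - 3
(5) = 2*a - 6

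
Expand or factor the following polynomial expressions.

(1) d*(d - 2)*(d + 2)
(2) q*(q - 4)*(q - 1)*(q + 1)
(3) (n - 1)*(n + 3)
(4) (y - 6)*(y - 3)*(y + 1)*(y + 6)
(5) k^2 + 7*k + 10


(1) = d^3 - 4*d
(2) = q^4 - 4*q^3 - q^2 + 4*q
(3) = n^2 + 2*n - 3
(4) = y^4 - 2*y^3 - 39*y^2 + 72*y + 108
(5) = (k + 2)*(k + 5)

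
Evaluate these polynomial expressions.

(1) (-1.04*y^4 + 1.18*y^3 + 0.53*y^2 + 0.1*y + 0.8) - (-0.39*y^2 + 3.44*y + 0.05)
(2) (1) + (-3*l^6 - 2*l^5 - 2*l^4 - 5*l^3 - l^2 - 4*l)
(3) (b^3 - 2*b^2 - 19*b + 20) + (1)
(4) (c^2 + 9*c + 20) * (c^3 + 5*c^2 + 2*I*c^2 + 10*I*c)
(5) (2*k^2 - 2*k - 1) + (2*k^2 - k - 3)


(1) = -1.04*y^4 + 1.18*y^3 + 0.92*y^2 - 3.34*y + 0.75
(2) = -3*l^6 - 2*l^5 - 2*l^4 - 5*l^3 - l^2 - 4*l + 1
(3) = b^3 - 2*b^2 - 19*b + 21
(4) = c^5 + 14*c^4 + 2*I*c^4 + 65*c^3 + 28*I*c^3 + 100*c^2 + 130*I*c^2 + 200*I*c
(5) = 4*k^2 - 3*k - 4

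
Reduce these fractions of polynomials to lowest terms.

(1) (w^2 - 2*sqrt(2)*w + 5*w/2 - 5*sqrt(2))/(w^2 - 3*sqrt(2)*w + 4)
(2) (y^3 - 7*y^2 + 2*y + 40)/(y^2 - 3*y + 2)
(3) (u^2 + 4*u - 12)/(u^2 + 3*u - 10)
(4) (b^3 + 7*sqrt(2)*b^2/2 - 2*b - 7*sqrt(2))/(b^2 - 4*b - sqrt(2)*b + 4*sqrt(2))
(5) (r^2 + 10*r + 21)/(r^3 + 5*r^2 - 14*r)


(1) = (2*w + 5)/(2*w - 2*sqrt(2))
(2) = (y^3 - 7*y^2 + 2*y + 40)/(y^2 - 3*y + 2)
(3) = (u + 6)/(u + 5)
(4) = (2*b^2 + 9*sqrt(2)*b + 14)/(2*b - 8)
(5) = (r + 3)/(r^2 - 2*r)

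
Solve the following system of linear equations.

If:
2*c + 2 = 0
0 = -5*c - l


Then:
c = -1
l = 5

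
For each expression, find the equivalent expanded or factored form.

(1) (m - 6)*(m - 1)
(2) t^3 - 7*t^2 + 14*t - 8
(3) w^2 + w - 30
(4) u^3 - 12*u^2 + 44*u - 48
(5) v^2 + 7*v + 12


(1) = m^2 - 7*m + 6
(2) = (t - 4)*(t - 2)*(t - 1)
(3) = (w - 5)*(w + 6)
(4) = (u - 6)*(u - 4)*(u - 2)
(5) = (v + 3)*(v + 4)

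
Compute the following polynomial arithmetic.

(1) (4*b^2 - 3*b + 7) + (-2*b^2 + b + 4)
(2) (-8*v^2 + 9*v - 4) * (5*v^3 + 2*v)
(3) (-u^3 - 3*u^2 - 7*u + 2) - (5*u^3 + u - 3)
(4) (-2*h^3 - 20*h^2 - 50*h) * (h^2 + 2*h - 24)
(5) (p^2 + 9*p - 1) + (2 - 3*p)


(1) = 2*b^2 - 2*b + 11
(2) = -40*v^5 + 45*v^4 - 36*v^3 + 18*v^2 - 8*v
(3) = -6*u^3 - 3*u^2 - 8*u + 5
(4) = -2*h^5 - 24*h^4 - 42*h^3 + 380*h^2 + 1200*h
(5) = p^2 + 6*p + 1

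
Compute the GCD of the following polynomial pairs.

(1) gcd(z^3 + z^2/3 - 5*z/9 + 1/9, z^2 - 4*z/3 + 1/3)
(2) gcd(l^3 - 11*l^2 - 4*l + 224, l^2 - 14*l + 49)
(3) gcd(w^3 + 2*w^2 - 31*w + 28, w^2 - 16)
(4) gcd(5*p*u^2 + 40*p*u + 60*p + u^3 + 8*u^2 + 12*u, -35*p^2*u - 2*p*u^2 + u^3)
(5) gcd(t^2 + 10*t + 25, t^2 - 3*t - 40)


(1) = gcd((z - 1/3)^2*(z + 1), (z - 1)*(z - 1/3)) = z - 1/3
(2) = gcd((l - 8)*(l - 7)*(l + 4), (l - 7)^2) = l - 7
(3) = gcd((w - 4)*(w - 1)*(w + 7), (w - 4)*(w + 4)) = w - 4
(4) = 5*p + u
(5) = gcd((t + 5)^2, (t - 8)*(t + 5)) = t + 5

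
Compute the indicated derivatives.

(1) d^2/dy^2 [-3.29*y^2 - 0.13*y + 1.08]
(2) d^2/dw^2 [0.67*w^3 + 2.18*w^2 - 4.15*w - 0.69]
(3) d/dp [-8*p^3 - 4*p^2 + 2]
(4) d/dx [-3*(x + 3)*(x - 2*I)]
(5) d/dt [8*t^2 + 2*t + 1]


(1) = -6.58000000000000
(2) = 4.02*w + 4.36
(3) = 8*p*(-3*p - 1)
(4) = -6*x - 9 + 6*I
(5) = 16*t + 2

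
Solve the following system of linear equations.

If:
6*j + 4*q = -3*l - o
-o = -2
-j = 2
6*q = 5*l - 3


Then:
j = -2
l = 36/19
o = 2
q = 41/38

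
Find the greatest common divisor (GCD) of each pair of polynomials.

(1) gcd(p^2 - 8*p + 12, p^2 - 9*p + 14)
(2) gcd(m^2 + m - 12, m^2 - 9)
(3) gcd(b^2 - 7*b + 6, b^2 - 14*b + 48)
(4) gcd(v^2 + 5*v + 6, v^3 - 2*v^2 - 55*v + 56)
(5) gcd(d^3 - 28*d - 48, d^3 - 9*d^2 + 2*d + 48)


(1) = p - 2
(2) = gcd((m - 3)*(m + 4), (m - 3)*(m + 3)) = m - 3
(3) = gcd((b - 6)*(b - 1), (b - 8)*(b - 6)) = b - 6
(4) = 1
(5) = d + 2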